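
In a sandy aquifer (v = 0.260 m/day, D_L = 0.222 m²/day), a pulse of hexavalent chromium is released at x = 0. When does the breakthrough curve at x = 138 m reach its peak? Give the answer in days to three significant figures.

527 days

For the 1D instantaneous-source solution, setting ∂C/∂t = 0 at fixed x gives v²t² + 2Dt − x² = 0, so t = (√(D² + v²x²) − D)/v².
√(D² + v²x²) = √(0.222² + 0.260² × 138²) = 35.88; v² = 0.0676.
t = (35.88 − 0.222)/0.0676 = 527 days (vs. the pure-advection estimate x/v = 531 d).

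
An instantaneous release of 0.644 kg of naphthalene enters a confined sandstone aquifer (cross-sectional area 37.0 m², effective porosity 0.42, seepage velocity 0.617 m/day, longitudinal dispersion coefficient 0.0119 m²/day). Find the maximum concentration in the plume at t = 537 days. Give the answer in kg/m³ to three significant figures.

0.00462 kg/m³

The peak of an instantaneous 1D plume sits at x = vt; there the Gaussian factor is 1 and C_max = M/(n_e·A·√(4πDt)), where n_e·A is the pore area the mass is dissolved in.
√(4πDt) = √(4π × 0.0119 × 537) = 8.961 m, so C_max = 0.644/(0.42 × 37.0 × 8.961) = 0.00462 kg/m³.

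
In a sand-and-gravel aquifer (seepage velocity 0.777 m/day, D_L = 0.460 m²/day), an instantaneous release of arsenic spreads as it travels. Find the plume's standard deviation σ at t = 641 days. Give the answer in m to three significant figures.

Dispersive spreading gives a Gaussian with σ² = 2Dt; advection only shifts the center.
σ = √(2 × 0.460 × 641) = 24.3 m.

24.3 m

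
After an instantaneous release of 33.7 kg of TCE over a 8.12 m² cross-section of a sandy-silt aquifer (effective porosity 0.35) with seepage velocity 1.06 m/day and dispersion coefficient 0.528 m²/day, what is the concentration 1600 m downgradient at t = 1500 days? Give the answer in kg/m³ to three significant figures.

For an instantaneous plane source, C(x,t) = M/(n_e·A·√(4πDt)) · exp(−(x−vt)²/(4Dt)), with n_e·A the pore (flow) area.
Plume center vt = 1.06 × 1500 = 1590 m, so the well at 1600 m is 10 m downgradient of the peak.
√(4πDt) = 99.76 m, giving peak height M/(n_e·A·√(4πDt)) = 33.7/(0.35 × 8.12 × 99.76) = 0.1189 kg/m³.
(x−vt)²/(4Dt) = (10)²/(4 × 0.528 × 1500) = 0.03157; exp(−0.03157) = 0.9689.
C = 0.1189 × 0.9689 = 0.115 kg/m³.

0.115 kg/m³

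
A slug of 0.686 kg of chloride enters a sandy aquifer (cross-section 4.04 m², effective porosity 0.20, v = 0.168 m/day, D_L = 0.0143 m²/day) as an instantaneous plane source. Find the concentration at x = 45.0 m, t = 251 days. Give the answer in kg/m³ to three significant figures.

For an instantaneous plane source, C(x,t) = M/(n_e·A·√(4πDt)) · exp(−(x−vt)²/(4Dt)), with n_e·A the pore (flow) area.
Plume center vt = 0.168 × 251 = 42.168 m, so the well at 45.0 m is 2.832 m downgradient of the peak.
√(4πDt) = 6.716 m, giving peak height M/(n_e·A·√(4πDt)) = 0.686/(0.20 × 4.04 × 6.716) = 0.1264 kg/m³.
(x−vt)²/(4Dt) = (2.832)²/(4 × 0.0143 × 251) = 0.5586; exp(−0.5586) = 0.5720.
C = 0.1264 × 0.5720 = 0.0723 kg/m³.

0.0723 kg/m³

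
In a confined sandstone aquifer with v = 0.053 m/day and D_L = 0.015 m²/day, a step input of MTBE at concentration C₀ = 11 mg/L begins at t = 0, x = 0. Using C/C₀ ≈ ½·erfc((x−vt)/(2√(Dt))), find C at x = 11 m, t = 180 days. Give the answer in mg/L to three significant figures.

For a continuous step input, C/C₀ ≈ ½·erfc((x−vt)/(2√(Dt))).
vt = 0.053 × 180 = 9.54 m and 2√(Dt) = 2√(0.015 × 180) = 3.286 m.
Argument (x−vt)/(2√(Dt)) = (11 − 9.54)/3.286 = 0.4443; ½·erfc(0.4443) = 0.2649.
C = 11 × 0.2649 = 2.91 mg/L.

2.91 mg/L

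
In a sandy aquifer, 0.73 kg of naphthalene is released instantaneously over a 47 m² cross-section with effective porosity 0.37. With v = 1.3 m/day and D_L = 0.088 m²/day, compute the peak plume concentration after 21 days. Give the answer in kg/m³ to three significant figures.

0.00871 kg/m³

The peak of an instantaneous 1D plume sits at x = vt; there the Gaussian factor is 1 and C_max = M/(n_e·A·√(4πDt)), where n_e·A is the pore area the mass is dissolved in.
√(4πDt) = √(4π × 0.088 × 21) = 4.819 m, so C_max = 0.73/(0.37 × 47 × 4.819) = 0.00871 kg/m³.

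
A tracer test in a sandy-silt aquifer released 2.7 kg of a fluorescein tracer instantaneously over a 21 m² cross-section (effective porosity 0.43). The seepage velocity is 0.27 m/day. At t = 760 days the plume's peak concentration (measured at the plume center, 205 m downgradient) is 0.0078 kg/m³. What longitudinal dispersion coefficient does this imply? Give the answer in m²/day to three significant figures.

At the plume center C_max = M/(n_e·A·√(4πDt)), so D = M²/(4πt·(n_e·A·C_max)²).
n_e·A·C_max = 0.43 × 21 × 0.0078 = 0.07043 kg/m.
D = 2.7²/(4π × 760 × 0.07043²) = 0.154 m²/day.

0.154 m²/day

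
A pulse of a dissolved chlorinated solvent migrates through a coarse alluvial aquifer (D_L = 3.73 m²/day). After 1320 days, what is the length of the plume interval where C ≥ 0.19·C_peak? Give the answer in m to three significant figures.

The plume is Gaussian with σ = √(2Dt) = √(2 × 3.73 × 1320) = 99.23 m.
C/C_peak = exp(−Δx²/(2σ²)) = 0.19 ⇒ Δx = σ·√(−2 ln 0.19) = 99.23 × 1.822 = 180.8 m.
Width = 2Δx = 362 m.

362 m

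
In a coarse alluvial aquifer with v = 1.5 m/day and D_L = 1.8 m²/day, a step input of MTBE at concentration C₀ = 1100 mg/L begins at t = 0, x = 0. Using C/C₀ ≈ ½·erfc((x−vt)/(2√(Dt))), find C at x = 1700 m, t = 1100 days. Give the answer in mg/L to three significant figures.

235 mg/L

For a continuous step input, C/C₀ ≈ ½·erfc((x−vt)/(2√(Dt))).
vt = 1.5 × 1100 = 1650 m and 2√(Dt) = 2√(1.8 × 1100) = 88.99 m.
Argument (x−vt)/(2√(Dt)) = (1700 − 1650)/88.99 = 0.5619; ½·erfc(0.5619) = 0.2134.
C = 1100 × 0.2134 = 235 mg/L.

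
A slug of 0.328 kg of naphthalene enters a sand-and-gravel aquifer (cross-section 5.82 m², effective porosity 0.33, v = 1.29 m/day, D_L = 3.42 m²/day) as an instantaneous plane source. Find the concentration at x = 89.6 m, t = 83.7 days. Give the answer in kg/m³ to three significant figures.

0.00212 kg/m³

For an instantaneous plane source, C(x,t) = M/(n_e·A·√(4πDt)) · exp(−(x−vt)²/(4Dt)), with n_e·A the pore (flow) area.
Plume center vt = 1.29 × 83.7 = 107.973 m, so the well at 89.6 m is 18.373 m upgradient of the peak.
√(4πDt) = 59.98 m, giving peak height M/(n_e·A·√(4πDt)) = 0.328/(0.33 × 5.82 × 59.98) = 0.002847 kg/m³.
(x−vt)²/(4Dt) = (-18.373)²/(4 × 3.42 × 83.7) = 0.2948; exp(−0.2948) = 0.7447.
C = 0.002847 × 0.7447 = 0.00212 kg/m³.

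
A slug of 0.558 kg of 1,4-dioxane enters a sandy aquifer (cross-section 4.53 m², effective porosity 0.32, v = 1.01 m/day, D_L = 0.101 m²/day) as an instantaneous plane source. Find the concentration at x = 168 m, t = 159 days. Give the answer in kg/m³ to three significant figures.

For an instantaneous plane source, C(x,t) = M/(n_e·A·√(4πDt)) · exp(−(x−vt)²/(4Dt)), with n_e·A the pore (flow) area.
Plume center vt = 1.01 × 159 = 160.59 m, so the well at 168 m is 7.41 m downgradient of the peak.
√(4πDt) = 14.21 m, giving peak height M/(n_e·A·√(4πDt)) = 0.558/(0.32 × 4.53 × 14.21) = 0.02709 kg/m³.
(x−vt)²/(4Dt) = (7.41)²/(4 × 0.101 × 159) = 0.8548; exp(−0.8548) = 0.4254.
C = 0.02709 × 0.4254 = 0.0115 kg/m³.

0.0115 kg/m³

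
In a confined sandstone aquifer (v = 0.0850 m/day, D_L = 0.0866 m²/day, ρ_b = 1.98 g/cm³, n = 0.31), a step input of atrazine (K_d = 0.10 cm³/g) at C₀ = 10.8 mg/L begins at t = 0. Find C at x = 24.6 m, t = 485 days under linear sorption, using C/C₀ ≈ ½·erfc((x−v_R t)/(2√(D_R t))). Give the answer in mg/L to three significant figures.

Retardation factor R = 1 + ρ_b·K_d/n = 1 + 1.98 × 0.10/0.31 = 1.639.
Sorption retards both mechanisms: v_R = v/R = 0.05186 m/day, D_R = D/R = 0.05284 m²/day.
v_R·t = 0.05186 × 485 = 25.1521 m; 2√(D_R t) = 10.12 m; argument = (24.6 − 25.1521)/10.12 = -0.05456.
C = C₀ × ½·erfc(-0.05456) = 10.8 × 0.5308 = 5.73 mg/L.

5.73 mg/L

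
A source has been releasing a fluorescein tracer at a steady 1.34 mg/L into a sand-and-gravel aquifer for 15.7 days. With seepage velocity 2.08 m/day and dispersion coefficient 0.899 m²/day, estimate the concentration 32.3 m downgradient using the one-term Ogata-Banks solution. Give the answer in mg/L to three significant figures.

For a continuous step input, C/C₀ ≈ ½·erfc((x−vt)/(2√(Dt))).
vt = 2.08 × 15.7 = 32.656 m and 2√(Dt) = 2√(0.899 × 15.7) = 7.514 m.
Argument (x−vt)/(2√(Dt)) = (32.3 − 32.656)/7.514 = -0.04738; ½·erfc(-0.04738) = 0.5267.
C = 1.34 × 0.5267 = 0.706 mg/L.

0.706 mg/L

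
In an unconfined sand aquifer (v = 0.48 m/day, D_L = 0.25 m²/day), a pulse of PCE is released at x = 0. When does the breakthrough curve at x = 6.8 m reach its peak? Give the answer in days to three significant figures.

13.1 days

For the 1D instantaneous-source solution, setting ∂C/∂t = 0 at fixed x gives v²t² + 2Dt − x² = 0, so t = (√(D² + v²x²) − D)/v².
√(D² + v²x²) = √(0.25² + 0.48² × 6.8²) = 3.274; v² = 0.2304.
t = (3.274 − 0.25)/0.2304 = 13.1 days (vs. the pure-advection estimate x/v = 14.2 d).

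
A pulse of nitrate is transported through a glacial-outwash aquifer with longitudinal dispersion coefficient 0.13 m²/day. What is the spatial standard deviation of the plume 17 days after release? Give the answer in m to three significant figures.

2.10 m

Dispersive spreading gives a Gaussian with σ² = 2Dt; advection only shifts the center.
σ = √(2 × 0.13 × 17) = 2.10 m.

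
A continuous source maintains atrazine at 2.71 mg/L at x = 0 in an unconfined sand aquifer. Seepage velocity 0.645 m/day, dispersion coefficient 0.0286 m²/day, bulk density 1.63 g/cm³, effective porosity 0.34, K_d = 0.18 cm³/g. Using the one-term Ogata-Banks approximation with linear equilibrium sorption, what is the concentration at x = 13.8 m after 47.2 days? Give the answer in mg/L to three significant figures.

Retardation factor R = 1 + ρ_b·K_d/n = 1 + 1.63 × 0.18/0.34 = 1.863.
Sorption retards both mechanisms: v_R = v/R = 0.3462 m/day, D_R = D/R = 0.01535 m²/day.
v_R·t = 0.3462 × 47.2 = 16.34064 m; 2√(D_R t) = 1.702 m; argument = (13.8 − 16.34064)/1.702 = -1.493.
C = C₀ × ½·erfc(-1.493) = 2.71 × 0.9826 = 2.66 mg/L.

2.66 mg/L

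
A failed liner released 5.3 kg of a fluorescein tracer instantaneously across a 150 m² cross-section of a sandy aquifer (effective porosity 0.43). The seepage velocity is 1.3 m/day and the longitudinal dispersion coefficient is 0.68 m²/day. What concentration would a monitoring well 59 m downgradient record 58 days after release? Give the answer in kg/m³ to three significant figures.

0.000671 kg/m³

For an instantaneous plane source, C(x,t) = M/(n_e·A·√(4πDt)) · exp(−(x−vt)²/(4Dt)), with n_e·A the pore (flow) area.
Plume center vt = 1.3 × 58 = 75.4 m, so the well at 59 m is 16.4 m upgradient of the peak.
√(4πDt) = 22.26 m, giving peak height M/(n_e·A·√(4πDt)) = 5.3/(0.43 × 150 × 22.26) = 0.003691 kg/m³.
(x−vt)²/(4Dt) = (-16.4)²/(4 × 0.68 × 58) = 1.705; exp(−1.705) = 0.1818.
C = 0.003691 × 0.1818 = 0.000671 kg/m³.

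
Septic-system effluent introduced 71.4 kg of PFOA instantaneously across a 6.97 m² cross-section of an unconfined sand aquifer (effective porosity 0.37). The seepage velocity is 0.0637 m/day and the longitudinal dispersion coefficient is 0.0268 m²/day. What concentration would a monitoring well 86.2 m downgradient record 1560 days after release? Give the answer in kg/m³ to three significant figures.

0.428 kg/m³

For an instantaneous plane source, C(x,t) = M/(n_e·A·√(4πDt)) · exp(−(x−vt)²/(4Dt)), with n_e·A the pore (flow) area.
Plume center vt = 0.0637 × 1560 = 99.372 m, so the well at 86.2 m is 13.172 m upgradient of the peak.
√(4πDt) = 22.92 m, giving peak height M/(n_e·A·√(4πDt)) = 71.4/(0.37 × 6.97 × 22.92) = 1.208 kg/m³.
(x−vt)²/(4Dt) = (-13.172)²/(4 × 0.0268 × 1560) = 1.037; exp(−1.037) = 0.3545.
C = 1.208 × 0.3545 = 0.428 kg/m³.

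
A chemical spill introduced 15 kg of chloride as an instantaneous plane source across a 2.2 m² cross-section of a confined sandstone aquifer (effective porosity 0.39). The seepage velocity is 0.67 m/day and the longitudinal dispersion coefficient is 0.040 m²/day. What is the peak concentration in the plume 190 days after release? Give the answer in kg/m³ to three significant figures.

1.79 kg/m³

The peak of an instantaneous 1D plume sits at x = vt; there the Gaussian factor is 1 and C_max = M/(n_e·A·√(4πDt)), where n_e·A is the pore area the mass is dissolved in.
√(4πDt) = √(4π × 0.040 × 190) = 9.773 m, so C_max = 15/(0.39 × 2.2 × 9.773) = 1.79 kg/m³.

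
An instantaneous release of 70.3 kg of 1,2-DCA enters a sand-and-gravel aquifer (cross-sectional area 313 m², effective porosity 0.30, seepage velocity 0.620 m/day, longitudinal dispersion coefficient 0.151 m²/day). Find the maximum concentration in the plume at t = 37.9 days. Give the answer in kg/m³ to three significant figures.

The peak of an instantaneous 1D plume sits at x = vt; there the Gaussian factor is 1 and C_max = M/(n_e·A·√(4πDt)), where n_e·A is the pore area the mass is dissolved in.
√(4πDt) = √(4π × 0.151 × 37.9) = 8.480 m, so C_max = 70.3/(0.30 × 313 × 8.480) = 0.0883 kg/m³.

0.0883 kg/m³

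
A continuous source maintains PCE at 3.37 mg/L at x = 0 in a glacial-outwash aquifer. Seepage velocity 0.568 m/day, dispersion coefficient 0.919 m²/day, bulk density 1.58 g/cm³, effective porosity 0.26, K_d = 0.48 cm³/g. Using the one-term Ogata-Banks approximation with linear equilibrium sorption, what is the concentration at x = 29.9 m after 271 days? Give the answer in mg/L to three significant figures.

Retardation factor R = 1 + ρ_b·K_d/n = 1 + 1.58 × 0.48/0.26 = 3.917.
Sorption retards both mechanisms: v_R = v/R = 0.1450 m/day, D_R = D/R = 0.2346 m²/day.
v_R·t = 0.1450 × 271 = 39.295 m; 2√(D_R t) = 15.95 m; argument = (29.9 − 39.295)/15.95 = -0.5890.
C = C₀ × ½·erfc(-0.5890) = 3.37 × 0.7976 = 2.69 mg/L.

2.69 mg/L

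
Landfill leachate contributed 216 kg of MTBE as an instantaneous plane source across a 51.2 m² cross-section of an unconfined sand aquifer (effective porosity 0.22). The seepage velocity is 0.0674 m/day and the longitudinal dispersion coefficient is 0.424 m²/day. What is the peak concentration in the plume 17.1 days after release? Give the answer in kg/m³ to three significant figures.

The peak of an instantaneous 1D plume sits at x = vt; there the Gaussian factor is 1 and C_max = M/(n_e·A·√(4πDt)), where n_e·A is the pore area the mass is dissolved in.
√(4πDt) = √(4π × 0.424 × 17.1) = 9.545 m, so C_max = 216/(0.22 × 51.2 × 9.545) = 2.01 kg/m³.

2.01 kg/m³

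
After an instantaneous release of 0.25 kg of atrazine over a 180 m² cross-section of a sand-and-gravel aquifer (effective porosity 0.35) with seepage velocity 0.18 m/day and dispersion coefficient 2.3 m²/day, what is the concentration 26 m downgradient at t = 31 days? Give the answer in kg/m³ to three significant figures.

For an instantaneous plane source, C(x,t) = M/(n_e·A·√(4πDt)) · exp(−(x−vt)²/(4Dt)), with n_e·A the pore (flow) area.
Plume center vt = 0.18 × 31 = 5.58 m, so the well at 26 m is 20.42 m downgradient of the peak.
√(4πDt) = 29.93 m, giving peak height M/(n_e·A·√(4πDt)) = 0.25/(0.35 × 180 × 29.93) = 0.0001326 kg/m³.
(x−vt)²/(4Dt) = (20.42)²/(4 × 2.3 × 31) = 1.462; exp(−1.462) = 0.2318.
C = 0.0001326 × 0.2318 = 3.07e-05 kg/m³.

3.07e-05 kg/m³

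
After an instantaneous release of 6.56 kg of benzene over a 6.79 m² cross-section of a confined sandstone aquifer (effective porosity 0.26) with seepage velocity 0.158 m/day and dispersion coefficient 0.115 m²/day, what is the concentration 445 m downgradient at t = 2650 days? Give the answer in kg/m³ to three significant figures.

For an instantaneous plane source, C(x,t) = M/(n_e·A·√(4πDt)) · exp(−(x−vt)²/(4Dt)), with n_e·A the pore (flow) area.
Plume center vt = 0.158 × 2650 = 418.7 m, so the well at 445 m is 26.3 m downgradient of the peak.
√(4πDt) = 61.88 m, giving peak height M/(n_e·A·√(4πDt)) = 6.56/(0.26 × 6.79 × 61.88) = 0.06005 kg/m³.
(x−vt)²/(4Dt) = (26.3)²/(4 × 0.115 × 2650) = 0.5674; exp(−0.5674) = 0.5670.
C = 0.06005 × 0.5670 = 0.0340 kg/m³.

0.0340 kg/m³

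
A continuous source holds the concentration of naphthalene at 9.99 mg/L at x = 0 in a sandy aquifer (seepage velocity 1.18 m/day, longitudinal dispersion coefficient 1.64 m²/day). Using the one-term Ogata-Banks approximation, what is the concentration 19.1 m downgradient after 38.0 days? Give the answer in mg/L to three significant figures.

For a continuous step input, C/C₀ ≈ ½·erfc((x−vt)/(2√(Dt))).
vt = 1.18 × 38.0 = 44.84 m and 2√(Dt) = 2√(1.64 × 38.0) = 15.79 m.
Argument (x−vt)/(2√(Dt)) = (19.1 − 44.84)/15.79 = -1.630; ½·erfc(-1.630) = 0.9894.
C = 9.99 × 0.9894 = 9.88 mg/L.

9.88 mg/L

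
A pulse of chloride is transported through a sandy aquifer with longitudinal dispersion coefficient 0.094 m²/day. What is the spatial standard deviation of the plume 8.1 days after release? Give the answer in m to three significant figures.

Dispersive spreading gives a Gaussian with σ² = 2Dt; advection only shifts the center.
σ = √(2 × 0.094 × 8.1) = 1.23 m.

1.23 m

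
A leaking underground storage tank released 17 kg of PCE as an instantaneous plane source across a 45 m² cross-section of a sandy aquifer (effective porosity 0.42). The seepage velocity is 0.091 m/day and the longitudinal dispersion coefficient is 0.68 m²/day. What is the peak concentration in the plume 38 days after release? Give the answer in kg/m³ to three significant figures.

0.0499 kg/m³

The peak of an instantaneous 1D plume sits at x = vt; there the Gaussian factor is 1 and C_max = M/(n_e·A·√(4πDt)), where n_e·A is the pore area the mass is dissolved in.
√(4πDt) = √(4π × 0.68 × 38) = 18.02 m, so C_max = 17/(0.42 × 45 × 18.02) = 0.0499 kg/m³.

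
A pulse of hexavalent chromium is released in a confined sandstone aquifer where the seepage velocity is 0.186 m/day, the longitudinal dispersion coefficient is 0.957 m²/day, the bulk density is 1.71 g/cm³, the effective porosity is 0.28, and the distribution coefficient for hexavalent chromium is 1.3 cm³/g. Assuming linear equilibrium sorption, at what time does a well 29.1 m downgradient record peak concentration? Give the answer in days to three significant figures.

1170 days

Retardation factor R = 1 + ρ_b·K_d/n = 1 + 1.71 × 1.3/0.28 = 8.939.
Sorption retards both mechanisms: v_R = v/R = 0.02081 m/day, D_R = D/R = 0.1071 m²/day.
Peak time from v_R²t² + 2D_R t − x² = 0: t = (√(D_R² + v_R²x²) − D_R)/v_R².
√(D_R² + v_R²x²) = √(0.1071² + 0.02081² × 29.1²) = 0.6150; v_R² = 0.0004331.
t = (0.6150 − 0.1071)/0.0004331 = 1170 days.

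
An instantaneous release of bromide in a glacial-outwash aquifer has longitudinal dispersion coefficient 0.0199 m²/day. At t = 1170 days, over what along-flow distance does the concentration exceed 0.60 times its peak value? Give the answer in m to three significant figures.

The plume is Gaussian with σ = √(2Dt) = √(2 × 0.0199 × 1170) = 6.824 m.
C/C_peak = exp(−Δx²/(2σ²)) = 0.60 ⇒ Δx = σ·√(−2 ln 0.60) = 6.824 × 1.011 = 6.899 m.
Width = 2Δx = 13.8 m.

13.8 m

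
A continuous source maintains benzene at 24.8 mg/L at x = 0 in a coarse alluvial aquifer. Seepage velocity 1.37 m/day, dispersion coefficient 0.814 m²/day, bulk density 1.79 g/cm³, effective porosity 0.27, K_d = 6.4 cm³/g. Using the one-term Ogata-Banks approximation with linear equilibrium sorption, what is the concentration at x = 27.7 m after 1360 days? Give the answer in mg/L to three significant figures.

24.4 mg/L

Retardation factor R = 1 + ρ_b·K_d/n = 1 + 1.79 × 6.4/0.27 = 43.43.
Sorption retards both mechanisms: v_R = v/R = 0.03155 m/day, D_R = D/R = 0.01874 m²/day.
v_R·t = 0.03155 × 1360 = 42.908 m; 2√(D_R t) = 10.10 m; argument = (27.7 − 42.908)/10.10 = -1.506.
C = C₀ × ½·erfc(-1.506) = 24.8 × 0.9834 = 24.4 mg/L.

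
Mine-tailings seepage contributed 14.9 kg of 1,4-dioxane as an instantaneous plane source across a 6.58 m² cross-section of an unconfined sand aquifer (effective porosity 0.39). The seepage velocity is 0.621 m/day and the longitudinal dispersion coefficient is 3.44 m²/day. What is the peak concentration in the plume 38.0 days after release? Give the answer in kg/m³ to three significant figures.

The peak of an instantaneous 1D plume sits at x = vt; there the Gaussian factor is 1 and C_max = M/(n_e·A·√(4πDt)), where n_e·A is the pore area the mass is dissolved in.
√(4πDt) = √(4π × 3.44 × 38.0) = 40.53 m, so C_max = 14.9/(0.39 × 6.58 × 40.53) = 0.143 kg/m³.

0.143 kg/m³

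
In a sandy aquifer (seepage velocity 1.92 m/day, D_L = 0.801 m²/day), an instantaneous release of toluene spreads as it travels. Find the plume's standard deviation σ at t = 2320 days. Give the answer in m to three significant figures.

61.0 m

Dispersive spreading gives a Gaussian with σ² = 2Dt; advection only shifts the center.
σ = √(2 × 0.801 × 2320) = 61.0 m.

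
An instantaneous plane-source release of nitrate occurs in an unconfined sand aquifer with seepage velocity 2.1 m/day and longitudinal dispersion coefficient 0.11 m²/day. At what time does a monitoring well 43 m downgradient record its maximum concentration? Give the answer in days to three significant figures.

20.5 days

For the 1D instantaneous-source solution, setting ∂C/∂t = 0 at fixed x gives v²t² + 2Dt − x² = 0, so t = (√(D² + v²x²) − D)/v².
√(D² + v²x²) = √(0.11² + 2.1² × 43²) = 90.30; v² = 4.41.
t = (90.30 − 0.11)/4.41 = 20.5 days (vs. the pure-advection estimate x/v = 20.5 d).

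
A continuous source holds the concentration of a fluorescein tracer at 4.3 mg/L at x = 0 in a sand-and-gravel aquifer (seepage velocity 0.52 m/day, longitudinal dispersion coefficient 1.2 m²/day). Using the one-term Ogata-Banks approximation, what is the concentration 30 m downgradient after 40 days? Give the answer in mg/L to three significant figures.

For a continuous step input, C/C₀ ≈ ½·erfc((x−vt)/(2√(Dt))).
vt = 0.52 × 40 = 20.8 m and 2√(Dt) = 2√(1.2 × 40) = 13.86 m.
Argument (x−vt)/(2√(Dt)) = (30 − 20.8)/13.86 = 0.6638; ½·erfc(0.6638) = 0.1739.
C = 4.3 × 0.1739 = 0.748 mg/L.

0.748 mg/L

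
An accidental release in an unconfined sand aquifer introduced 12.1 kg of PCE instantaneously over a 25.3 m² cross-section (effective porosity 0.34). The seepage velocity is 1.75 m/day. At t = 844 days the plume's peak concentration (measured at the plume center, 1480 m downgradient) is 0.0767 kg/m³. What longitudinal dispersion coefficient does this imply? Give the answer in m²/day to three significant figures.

0.0317 m²/day

At the plume center C_max = M/(n_e·A·√(4πDt)), so D = M²/(4πt·(n_e·A·C_max)²).
n_e·A·C_max = 0.34 × 25.3 × 0.0767 = 0.6598 kg/m.
D = 12.1²/(4π × 844 × 0.6598²) = 0.0317 m²/day.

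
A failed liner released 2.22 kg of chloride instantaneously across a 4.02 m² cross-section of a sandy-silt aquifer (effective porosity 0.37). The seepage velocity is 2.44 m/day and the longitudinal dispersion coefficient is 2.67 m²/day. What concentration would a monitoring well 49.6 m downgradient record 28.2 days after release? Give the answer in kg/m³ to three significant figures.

0.0143 kg/m³

For an instantaneous plane source, C(x,t) = M/(n_e·A·√(4πDt)) · exp(−(x−vt)²/(4Dt)), with n_e·A the pore (flow) area.
Plume center vt = 2.44 × 28.2 = 68.808 m, so the well at 49.6 m is 19.208 m upgradient of the peak.
√(4πDt) = 30.76 m, giving peak height M/(n_e·A·√(4πDt)) = 2.22/(0.37 × 4.02 × 30.76) = 0.04852 kg/m³.
(x−vt)²/(4Dt) = (-19.208)²/(4 × 2.67 × 28.2) = 1.225; exp(−1.225) = 0.2938.
C = 0.04852 × 0.2938 = 0.0143 kg/m³.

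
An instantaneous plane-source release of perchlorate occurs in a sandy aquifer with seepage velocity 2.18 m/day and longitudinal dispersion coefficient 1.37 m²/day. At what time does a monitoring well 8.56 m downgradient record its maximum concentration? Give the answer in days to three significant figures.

For the 1D instantaneous-source solution, setting ∂C/∂t = 0 at fixed x gives v²t² + 2Dt − x² = 0, so t = (√(D² + v²x²) − D)/v².
√(D² + v²x²) = √(1.37² + 2.18² × 8.56²) = 18.71; v² = 4.7524.
t = (18.71 − 1.37)/4.7524 = 3.65 days (vs. the pure-advection estimate x/v = 3.93 d).

3.65 days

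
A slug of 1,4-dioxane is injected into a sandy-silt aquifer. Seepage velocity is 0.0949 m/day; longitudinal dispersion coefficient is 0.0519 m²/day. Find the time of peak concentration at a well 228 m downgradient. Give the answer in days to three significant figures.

For the 1D instantaneous-source solution, setting ∂C/∂t = 0 at fixed x gives v²t² + 2Dt − x² = 0, so t = (√(D² + v²x²) − D)/v².
√(D² + v²x²) = √(0.0519² + 0.0949² × 228²) = 21.64; v² = 0.00900601.
t = (21.64 − 0.0519)/0.00900601 = 2400 days (vs. the pure-advection estimate x/v = 2400 d).

2400 days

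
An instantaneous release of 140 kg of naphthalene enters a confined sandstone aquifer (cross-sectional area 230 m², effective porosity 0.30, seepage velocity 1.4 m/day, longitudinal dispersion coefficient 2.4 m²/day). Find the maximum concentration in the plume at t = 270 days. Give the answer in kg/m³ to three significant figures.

0.0225 kg/m³

The peak of an instantaneous 1D plume sits at x = vt; there the Gaussian factor is 1 and C_max = M/(n_e·A·√(4πDt)), where n_e·A is the pore area the mass is dissolved in.
√(4πDt) = √(4π × 2.4 × 270) = 90.24 m, so C_max = 140/(0.30 × 230 × 90.24) = 0.0225 kg/m³.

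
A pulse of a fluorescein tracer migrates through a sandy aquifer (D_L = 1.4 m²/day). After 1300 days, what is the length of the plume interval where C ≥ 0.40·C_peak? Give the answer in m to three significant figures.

163 m

The plume is Gaussian with σ = √(2Dt) = √(2 × 1.4 × 1300) = 60.33 m.
C/C_peak = exp(−Δx²/(2σ²)) = 0.40 ⇒ Δx = σ·√(−2 ln 0.40) = 60.33 × 1.354 = 81.69 m.
Width = 2Δx = 163 m.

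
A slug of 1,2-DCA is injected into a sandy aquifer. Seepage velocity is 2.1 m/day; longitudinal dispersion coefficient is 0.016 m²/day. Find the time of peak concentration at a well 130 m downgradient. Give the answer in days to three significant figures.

For the 1D instantaneous-source solution, setting ∂C/∂t = 0 at fixed x gives v²t² + 2Dt − x² = 0, so t = (√(D² + v²x²) − D)/v².
√(D² + v²x²) = √(0.016² + 2.1² × 130²) = 273.0; v² = 4.41.
t = (273.0 − 0.016)/4.41 = 61.9 days (vs. the pure-advection estimate x/v = 61.9 d).

61.9 days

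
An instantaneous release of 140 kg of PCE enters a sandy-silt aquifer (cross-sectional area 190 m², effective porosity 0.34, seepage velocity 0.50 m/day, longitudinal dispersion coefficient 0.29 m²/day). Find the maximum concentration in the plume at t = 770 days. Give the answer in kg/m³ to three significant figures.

0.0409 kg/m³

The peak of an instantaneous 1D plume sits at x = vt; there the Gaussian factor is 1 and C_max = M/(n_e·A·√(4πDt)), where n_e·A is the pore area the mass is dissolved in.
√(4πDt) = √(4π × 0.29 × 770) = 52.97 m, so C_max = 140/(0.34 × 190 × 52.97) = 0.0409 kg/m³.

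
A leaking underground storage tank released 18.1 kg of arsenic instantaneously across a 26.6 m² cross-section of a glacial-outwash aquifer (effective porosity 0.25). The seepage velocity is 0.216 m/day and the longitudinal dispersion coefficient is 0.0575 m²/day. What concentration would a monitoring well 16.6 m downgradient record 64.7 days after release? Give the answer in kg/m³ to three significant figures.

0.251 kg/m³

For an instantaneous plane source, C(x,t) = M/(n_e·A·√(4πDt)) · exp(−(x−vt)²/(4Dt)), with n_e·A the pore (flow) area.
Plume center vt = 0.216 × 64.7 = 13.9752 m, so the well at 16.6 m is 2.6248 m downgradient of the peak.
√(4πDt) = 6.837 m, giving peak height M/(n_e·A·√(4πDt)) = 18.1/(0.25 × 26.6 × 6.837) = 0.3981 kg/m³.
(x−vt)²/(4Dt) = (2.6248)²/(4 × 0.0575 × 64.7) = 0.4630; exp(−0.4630) = 0.6294.
C = 0.3981 × 0.6294 = 0.251 kg/m³.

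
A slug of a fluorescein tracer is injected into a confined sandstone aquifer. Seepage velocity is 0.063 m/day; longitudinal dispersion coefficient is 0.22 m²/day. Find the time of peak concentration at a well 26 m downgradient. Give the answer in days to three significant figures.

361 days

For the 1D instantaneous-source solution, setting ∂C/∂t = 0 at fixed x gives v²t² + 2Dt − x² = 0, so t = (√(D² + v²x²) − D)/v².
√(D² + v²x²) = √(0.22² + 0.063² × 26²) = 1.653; v² = 0.003969.
t = (1.653 − 0.22)/0.003969 = 361 days (vs. the pure-advection estimate x/v = 413 d).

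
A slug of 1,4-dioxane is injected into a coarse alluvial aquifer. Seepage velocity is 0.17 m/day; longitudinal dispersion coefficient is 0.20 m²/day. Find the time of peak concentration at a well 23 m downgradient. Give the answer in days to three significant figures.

For the 1D instantaneous-source solution, setting ∂C/∂t = 0 at fixed x gives v²t² + 2Dt − x² = 0, so t = (√(D² + v²x²) − D)/v².
√(D² + v²x²) = √(0.20² + 0.17² × 23²) = 3.915; v² = 0.0289.
t = (3.915 − 0.20)/0.0289 = 129 days (vs. the pure-advection estimate x/v = 135 d).

129 days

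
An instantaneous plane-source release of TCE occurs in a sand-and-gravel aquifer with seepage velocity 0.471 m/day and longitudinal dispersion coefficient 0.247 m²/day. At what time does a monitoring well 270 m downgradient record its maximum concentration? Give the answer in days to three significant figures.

572 days

For the 1D instantaneous-source solution, setting ∂C/∂t = 0 at fixed x gives v²t² + 2Dt − x² = 0, so t = (√(D² + v²x²) − D)/v².
√(D² + v²x²) = √(0.247² + 0.471² × 270²) = 127.2; v² = 0.221841.
t = (127.2 − 0.247)/0.221841 = 572 days (vs. the pure-advection estimate x/v = 573 d).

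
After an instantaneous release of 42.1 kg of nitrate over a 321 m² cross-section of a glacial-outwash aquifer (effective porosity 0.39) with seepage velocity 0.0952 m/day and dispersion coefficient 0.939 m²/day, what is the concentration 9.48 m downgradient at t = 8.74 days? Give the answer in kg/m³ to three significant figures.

For an instantaneous plane source, C(x,t) = M/(n_e·A·√(4πDt)) · exp(−(x−vt)²/(4Dt)), with n_e·A the pore (flow) area.
Plume center vt = 0.0952 × 8.74 = 0.832048 m, so the well at 9.48 m is 8.647952 m downgradient of the peak.
√(4πDt) = 10.16 m, giving peak height M/(n_e·A·√(4πDt)) = 42.1/(0.39 × 321 × 10.16) = 0.03310 kg/m³.
(x−vt)²/(4Dt) = (8.647952)²/(4 × 0.939 × 8.74) = 2.278; exp(−2.278) = 0.1025.
C = 0.03310 × 0.1025 = 0.00339 kg/m³.

0.00339 kg/m³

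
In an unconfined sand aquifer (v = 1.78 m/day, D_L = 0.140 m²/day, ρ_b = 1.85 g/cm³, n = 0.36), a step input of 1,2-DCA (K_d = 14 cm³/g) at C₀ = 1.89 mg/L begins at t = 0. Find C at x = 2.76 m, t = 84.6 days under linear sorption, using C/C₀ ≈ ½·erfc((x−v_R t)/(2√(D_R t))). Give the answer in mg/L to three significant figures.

Retardation factor R = 1 + ρ_b·K_d/n = 1 + 1.85 × 14/0.36 = 72.94.
Sorption retards both mechanisms: v_R = v/R = 0.02440 m/day, D_R = D/R = 0.001919 m²/day.
v_R·t = 0.02440 × 84.6 = 2.06424 m; 2√(D_R t) = 0.8058 m; argument = (2.76 − 2.06424)/0.8058 = 0.8634.
C = C₀ × ½·erfc(0.8634) = 1.89 × 0.1110 = 0.210 mg/L.

0.210 mg/L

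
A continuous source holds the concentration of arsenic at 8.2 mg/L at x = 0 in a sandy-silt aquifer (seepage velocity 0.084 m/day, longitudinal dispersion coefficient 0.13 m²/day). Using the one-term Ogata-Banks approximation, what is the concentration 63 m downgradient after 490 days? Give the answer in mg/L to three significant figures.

0.217 mg/L

For a continuous step input, C/C₀ ≈ ½·erfc((x−vt)/(2√(Dt))).
vt = 0.084 × 490 = 41.16 m and 2√(Dt) = 2√(0.13 × 490) = 15.96 m.
Argument (x−vt)/(2√(Dt)) = (63 − 41.16)/15.96 = 1.368; ½·erfc(1.368) = 0.02652.
C = 8.2 × 0.02652 = 0.217 mg/L.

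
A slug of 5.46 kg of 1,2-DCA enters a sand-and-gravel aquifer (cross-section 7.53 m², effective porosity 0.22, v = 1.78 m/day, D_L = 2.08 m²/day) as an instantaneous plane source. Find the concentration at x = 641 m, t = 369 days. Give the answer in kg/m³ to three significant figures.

For an instantaneous plane source, C(x,t) = M/(n_e·A·√(4πDt)) · exp(−(x−vt)²/(4Dt)), with n_e·A the pore (flow) area.
Plume center vt = 1.78 × 369 = 656.82 m, so the well at 641 m is 15.82 m upgradient of the peak.
√(4πDt) = 98.21 m, giving peak height M/(n_e·A·√(4πDt)) = 5.46/(0.22 × 7.53 × 98.21) = 0.03356 kg/m³.
(x−vt)²/(4Dt) = (-15.82)²/(4 × 2.08 × 369) = 0.08152; exp(−0.08152) = 0.9217.
C = 0.03356 × 0.9217 = 0.0309 kg/m³.

0.0309 kg/m³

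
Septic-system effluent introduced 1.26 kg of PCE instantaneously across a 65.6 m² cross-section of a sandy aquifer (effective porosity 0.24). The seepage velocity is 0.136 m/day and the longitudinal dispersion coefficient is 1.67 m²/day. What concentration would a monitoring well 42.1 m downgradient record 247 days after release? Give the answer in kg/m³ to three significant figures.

For an instantaneous plane source, C(x,t) = M/(n_e·A·√(4πDt)) · exp(−(x−vt)²/(4Dt)), with n_e·A the pore (flow) area.
Plume center vt = 0.136 × 247 = 33.592 m, so the well at 42.1 m is 8.508 m downgradient of the peak.
√(4πDt) = 72.00 m, giving peak height M/(n_e·A·√(4πDt)) = 1.26/(0.24 × 65.6 × 72.00) = 0.001112 kg/m³.
(x−vt)²/(4Dt) = (8.508)²/(4 × 1.67 × 247) = 0.04387; exp(−0.04387) = 0.9571.
C = 0.001112 × 0.9571 = 0.00106 kg/m³.

0.00106 kg/m³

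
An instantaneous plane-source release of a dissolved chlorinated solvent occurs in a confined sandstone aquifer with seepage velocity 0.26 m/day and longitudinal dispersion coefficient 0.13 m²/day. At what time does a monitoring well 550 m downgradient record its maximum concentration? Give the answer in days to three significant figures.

For the 1D instantaneous-source solution, setting ∂C/∂t = 0 at fixed x gives v²t² + 2Dt − x² = 0, so t = (√(D² + v²x²) − D)/v².
√(D² + v²x²) = √(0.13² + 0.26² × 550²) = 143.0; v² = 0.0676.
t = (143.0 − 0.13)/0.0676 = 2110 days (vs. the pure-advection estimate x/v = 2120 d).

2110 days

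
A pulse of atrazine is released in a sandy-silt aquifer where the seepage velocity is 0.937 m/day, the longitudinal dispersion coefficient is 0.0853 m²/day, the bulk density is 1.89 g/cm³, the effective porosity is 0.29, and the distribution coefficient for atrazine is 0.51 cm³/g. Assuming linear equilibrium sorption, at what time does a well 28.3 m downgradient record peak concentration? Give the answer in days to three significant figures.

130 days

Retardation factor R = 1 + ρ_b·K_d/n = 1 + 1.89 × 0.51/0.29 = 4.324.
Sorption retards both mechanisms: v_R = v/R = 0.2167 m/day, D_R = D/R = 0.01973 m²/day.
Peak time from v_R²t² + 2D_R t − x² = 0: t = (√(D_R² + v_R²x²) − D_R)/v_R².
√(D_R² + v_R²x²) = √(0.01973² + 0.2167² × 28.3²) = 6.133; v_R² = 0.04696.
t = (6.133 − 0.01973)/0.04696 = 130 days.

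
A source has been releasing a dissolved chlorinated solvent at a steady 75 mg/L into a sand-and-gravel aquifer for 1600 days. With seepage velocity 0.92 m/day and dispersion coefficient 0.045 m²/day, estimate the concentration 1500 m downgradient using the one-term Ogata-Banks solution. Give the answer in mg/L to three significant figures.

For a continuous step input, C/C₀ ≈ ½·erfc((x−vt)/(2√(Dt))).
vt = 0.92 × 1600 = 1472 m and 2√(Dt) = 2√(0.045 × 1600) = 16.97 m.
Argument (x−vt)/(2√(Dt)) = (1500 − 1472)/16.97 = 1.650; ½·erfc(1.650) = 0.009812.
C = 75 × 0.009812 = 0.736 mg/L.

0.736 mg/L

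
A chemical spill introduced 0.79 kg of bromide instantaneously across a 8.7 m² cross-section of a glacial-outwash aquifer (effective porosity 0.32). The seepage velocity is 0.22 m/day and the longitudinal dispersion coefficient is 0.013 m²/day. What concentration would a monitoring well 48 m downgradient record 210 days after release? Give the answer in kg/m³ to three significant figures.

0.0360 kg/m³

For an instantaneous plane source, C(x,t) = M/(n_e·A·√(4πDt)) · exp(−(x−vt)²/(4Dt)), with n_e·A the pore (flow) area.
Plume center vt = 0.22 × 210 = 46.2 m, so the well at 48 m is 1.8 m downgradient of the peak.
√(4πDt) = 5.857 m, giving peak height M/(n_e·A·√(4πDt)) = 0.79/(0.32 × 8.7 × 5.857) = 0.04845 kg/m³.
(x−vt)²/(4Dt) = (1.8)²/(4 × 0.013 × 210) = 0.2967; exp(−0.2967) = 0.7433.
C = 0.04845 × 0.7433 = 0.0360 kg/m³.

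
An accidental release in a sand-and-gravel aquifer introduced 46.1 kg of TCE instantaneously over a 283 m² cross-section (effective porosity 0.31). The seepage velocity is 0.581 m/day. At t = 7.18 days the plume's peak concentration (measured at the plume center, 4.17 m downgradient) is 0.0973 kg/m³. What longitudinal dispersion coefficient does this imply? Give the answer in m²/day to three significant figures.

0.323 m²/day

At the plume center C_max = M/(n_e·A·√(4πDt)), so D = M²/(4πt·(n_e·A·C_max)²).
n_e·A·C_max = 0.31 × 283 × 0.0973 = 8.536 kg/m.
D = 46.1²/(4π × 7.18 × 8.536²) = 0.323 m²/day.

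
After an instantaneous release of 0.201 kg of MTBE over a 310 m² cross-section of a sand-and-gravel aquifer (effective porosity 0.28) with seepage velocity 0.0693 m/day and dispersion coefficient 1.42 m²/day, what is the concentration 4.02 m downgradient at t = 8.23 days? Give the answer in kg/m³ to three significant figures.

0.000148 kg/m³

For an instantaneous plane source, C(x,t) = M/(n_e·A·√(4πDt)) · exp(−(x−vt)²/(4Dt)), with n_e·A the pore (flow) area.
Plume center vt = 0.0693 × 8.23 = 0.570339 m, so the well at 4.02 m is 3.449661 m downgradient of the peak.
√(4πDt) = 12.12 m, giving peak height M/(n_e·A·√(4πDt)) = 0.201/(0.28 × 310 × 12.12) = 0.0001911 kg/m³.
(x−vt)²/(4Dt) = (3.449661)²/(4 × 1.42 × 8.23) = 0.2546; exp(−0.2546) = 0.7752.
C = 0.0001911 × 0.7752 = 0.000148 kg/m³.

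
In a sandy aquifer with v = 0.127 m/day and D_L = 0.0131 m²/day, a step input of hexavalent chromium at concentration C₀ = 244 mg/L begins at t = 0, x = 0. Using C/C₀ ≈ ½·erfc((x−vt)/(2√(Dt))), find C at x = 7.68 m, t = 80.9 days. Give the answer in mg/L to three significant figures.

For a continuous step input, C/C₀ ≈ ½·erfc((x−vt)/(2√(Dt))).
vt = 0.127 × 80.9 = 10.2743 m and 2√(Dt) = 2√(0.0131 × 80.9) = 2.059 m.
Argument (x−vt)/(2√(Dt)) = (7.68 − 10.2743)/2.059 = -1.260; ½·erfc(-1.260) = 0.9626.
C = 244 × 0.9626 = 235 mg/L.

235 mg/L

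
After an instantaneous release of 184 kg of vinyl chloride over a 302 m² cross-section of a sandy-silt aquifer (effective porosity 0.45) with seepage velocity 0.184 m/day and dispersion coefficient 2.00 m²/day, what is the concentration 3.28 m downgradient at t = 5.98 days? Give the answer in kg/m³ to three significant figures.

For an instantaneous plane source, C(x,t) = M/(n_e·A·√(4πDt)) · exp(−(x−vt)²/(4Dt)), with n_e·A the pore (flow) area.
Plume center vt = 0.184 × 5.98 = 1.10032 m, so the well at 3.28 m is 2.17968 m downgradient of the peak.
√(4πDt) = 12.26 m, giving peak height M/(n_e·A·√(4πDt)) = 184/(0.45 × 302 × 12.26) = 0.1104 kg/m³.
(x−vt)²/(4Dt) = (2.17968)²/(4 × 2.00 × 5.98) = 0.09931; exp(−0.09931) = 0.9055.
C = 0.1104 × 0.9055 = 0.100 kg/m³.

0.100 kg/m³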